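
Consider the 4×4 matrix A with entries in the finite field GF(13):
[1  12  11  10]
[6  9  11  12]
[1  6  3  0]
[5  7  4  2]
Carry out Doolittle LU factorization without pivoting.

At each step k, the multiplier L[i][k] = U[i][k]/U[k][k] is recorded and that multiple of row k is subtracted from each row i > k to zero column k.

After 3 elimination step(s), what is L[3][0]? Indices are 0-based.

L[3][0] = 5

[col 0] pivot 1
  R1 -= 6*R0 → (0, 2, 10, 4)  (L[1][0] := 6)
  R2 -= 1*R0 → (0, 7, 5, 3)  (L[2][0] := 1)
  R3 -= 5*R0 → (0, 12, 1, 4)  (L[3][0] := 5)
[col 1] pivot 2
  R2 -= 10*R1 → (0, 0, 9, 2)  (L[2][1] := 10)
  R3 -= 6*R1 → (0, 0, 6, 6)  (L[3][1] := 6)
[col 2] pivot 9
  R3 -= 5*R2 → (0, 0, 0, 9)  (L[3][2] := 5)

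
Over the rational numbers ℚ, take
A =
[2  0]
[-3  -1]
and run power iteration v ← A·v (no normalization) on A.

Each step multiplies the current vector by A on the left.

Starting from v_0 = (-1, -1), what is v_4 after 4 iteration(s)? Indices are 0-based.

v_0 = (-1, -1).
v_1 = A·v_0 = (-2, 4).
v_2 = A·v_1 = (-4, 2).
v_3 = A·v_2 = (-8, 10).
v_4 = A·v_3 = (-16, 14).

v_4 = (-16, 14)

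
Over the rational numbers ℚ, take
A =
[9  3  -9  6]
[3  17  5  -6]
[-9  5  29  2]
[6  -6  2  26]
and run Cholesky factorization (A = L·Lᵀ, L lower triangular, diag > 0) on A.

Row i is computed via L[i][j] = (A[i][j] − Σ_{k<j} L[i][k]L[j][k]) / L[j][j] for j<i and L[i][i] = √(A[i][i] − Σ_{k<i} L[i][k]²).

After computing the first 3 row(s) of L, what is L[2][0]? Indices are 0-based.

Step 1: L[0][0] = √(9) = 3.
  L[1][0] = (3) / L[0][0] = 1.
Step 2: L[1][1] = √(16) = 4.
  L[2][0] = (-9) / L[0][0] = -3.
  L[2][1] = (8) / L[1][1] = 2.
Step 3: L[2][2] = √(16) = 4.

L[2][0] = -3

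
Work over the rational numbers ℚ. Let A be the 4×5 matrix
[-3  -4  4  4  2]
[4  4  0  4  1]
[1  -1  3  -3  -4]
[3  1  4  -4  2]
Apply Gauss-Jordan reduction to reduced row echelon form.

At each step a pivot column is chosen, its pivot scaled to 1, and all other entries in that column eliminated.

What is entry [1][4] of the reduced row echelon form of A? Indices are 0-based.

[1] R0 /= -3  ⇒  (1, 4/3, -4/3, -4/3, -2/3)
     R1 -= 4·R0  ⇒  (0, -4/3, 16/3, 28/3, 11/3)
     R2 -= 1·R0  ⇒  (0, -7/3, 13/3, -5/3, -10/3)
     R3 -= 3·R0  ⇒  (0, -3, 8, 0, 4)
[2] R1 /= -4/3  ⇒  (0, 1, -4, -7, -11/4)
     R0 -= 4/3·R1  ⇒  (1, 0, 4, 8, 3)
     R2 -= -7/3·R1  ⇒  (0, 0, -5, -18, -39/4)
     R3 -= -3·R1  ⇒  (0, 0, -4, -21, -17/4)
[3] R2 /= -5  ⇒  (0, 0, 1, 18/5, 39/20)
     R0 -= 4·R2  ⇒  (1, 0, 0, -32/5, -24/5)
     R1 -= -4·R2  ⇒  (0, 1, 0, 37/5, 101/20)
     R3 -= -4·R2  ⇒  (0, 0, 0, -33/5, 71/20)
[4] R3 /= -33/5  ⇒  (0, 0, 0, 1, -71/132)
     R0 -= -32/5·R3  ⇒  (1, 0, 0, 0, -272/33)
     R1 -= 37/5·R3  ⇒  (0, 1, 0, 0, 298/33)
     R2 -= 18/5·R3  ⇒  (0, 0, 1, 0, 171/44)

M[1][4] = 298/33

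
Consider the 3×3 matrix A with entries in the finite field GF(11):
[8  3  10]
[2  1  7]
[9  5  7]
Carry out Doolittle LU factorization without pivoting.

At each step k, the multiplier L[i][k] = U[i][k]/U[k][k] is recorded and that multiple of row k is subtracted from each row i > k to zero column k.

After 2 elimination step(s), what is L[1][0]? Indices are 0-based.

L[1][0] = 3

Step 1: pivot at (0,0) is 8.
  row1 ← row1 − (3)·row0  ⇒  L[1][0]=3, U row1=(0, 3, 10)
  row2 ← row2 − (8)·row0  ⇒  L[2][0]=8, U row2=(0, 3, 4)
Step 2: pivot at (1,1) is 3.
  row2 ← row2 − (1)·row1  ⇒  L[2][1]=1, U row2=(0, 0, 5)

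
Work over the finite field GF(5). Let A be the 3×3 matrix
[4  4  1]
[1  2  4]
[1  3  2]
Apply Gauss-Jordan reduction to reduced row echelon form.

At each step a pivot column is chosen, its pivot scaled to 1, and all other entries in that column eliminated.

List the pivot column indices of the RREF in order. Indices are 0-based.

pivot columns: 0, 1, 2

step 1: normalize row 0 (÷4) = (1, 1, 4)
  row 1: subtract 1×row0 = (0, 1, 0)
  row 2: subtract 1×row0 = (0, 2, 3)
step 2: normalize row 1 (÷1) = (0, 1, 0)
  row 0: subtract 1×row1 = (1, 0, 4)
  row 2: subtract 2×row1 = (0, 0, 3)
step 3: normalize row 2 (÷3) = (0, 0, 1)
  row 0: subtract 4×row2 = (1, 0, 0)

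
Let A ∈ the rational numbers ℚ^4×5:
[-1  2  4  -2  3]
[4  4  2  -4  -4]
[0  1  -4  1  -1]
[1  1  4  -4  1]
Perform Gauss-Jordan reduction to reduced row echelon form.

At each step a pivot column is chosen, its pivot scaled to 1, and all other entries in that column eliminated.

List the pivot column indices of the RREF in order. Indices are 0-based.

pivot(0,0)=-1: scale R0 → (1, -2, -4, 2, -3)
  clear (1,0): R1 −= (4)R0 → (0, 12, 18, -12, 8)
  clear (3,0): R3 −= (1)R0 → (0, 3, 8, -6, 4)
pivot(1,1)=12: scale R1 → (0, 1, 3/2, -1, 2/3)
  clear (0,1): R0 −= (-2)R1 → (1, 0, -1, 0, -5/3)
  clear (2,1): R2 −= (1)R1 → (0, 0, -11/2, 2, -5/3)
  clear (3,1): R3 −= (3)R1 → (0, 0, 7/2, -3, 2)
pivot(2,2)=-11/2: scale R2 → (0, 0, 1, -4/11, 10/33)
  clear (0,2): R0 −= (-1)R2 → (1, 0, 0, -4/11, -15/11)
  clear (1,2): R1 −= (3/2)R2 → (0, 1, 0, -5/11, 7/33)
  clear (3,2): R3 −= (7/2)R2 → (0, 0, 0, -19/11, 31/33)
pivot(3,3)=-19/11: scale R3 → (0, 0, 0, 1, -31/57)
  clear (0,3): R0 −= (-4/11)R3 → (1, 0, 0, 0, -89/57)
  clear (1,3): R1 −= (-5/11)R3 → (0, 1, 0, 0, -2/57)
  clear (2,3): R2 −= (-4/11)R3 → (0, 0, 1, 0, 2/19)

pivot columns: 0, 1, 2, 3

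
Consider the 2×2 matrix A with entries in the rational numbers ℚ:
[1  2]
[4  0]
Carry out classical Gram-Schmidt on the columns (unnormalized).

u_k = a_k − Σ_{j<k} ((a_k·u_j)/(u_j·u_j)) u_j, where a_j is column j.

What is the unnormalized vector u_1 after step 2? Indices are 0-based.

Step 1: u_0 = a_0 = (1, 4).
Step 2: u_1 = a_1 − (2/17)·u_0 = (32/17, -8/17).

u_1 = (32/17, -8/17)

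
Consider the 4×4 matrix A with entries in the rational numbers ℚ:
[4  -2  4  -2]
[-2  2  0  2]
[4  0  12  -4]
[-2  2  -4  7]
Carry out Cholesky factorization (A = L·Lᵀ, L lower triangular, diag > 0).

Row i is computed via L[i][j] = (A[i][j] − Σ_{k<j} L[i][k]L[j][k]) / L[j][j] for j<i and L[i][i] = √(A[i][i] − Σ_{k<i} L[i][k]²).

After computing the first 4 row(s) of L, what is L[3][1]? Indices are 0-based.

L[3][1] = 1

Step 1: L[0][0] = √(4) = 2.
  L[1][0] = (-2) / L[0][0] = -1.
Step 2: L[1][1] = √(1) = 1.
  L[2][0] = (4) / L[0][0] = 2.
  L[2][1] = (2) / L[1][1] = 2.
Step 3: L[2][2] = √(4) = 2.
  L[3][0] = (-2) / L[0][0] = -1.
  L[3][1] = (1) / L[1][1] = 1.
  L[3][2] = (-4) / L[2][2] = -2.
Step 4: L[3][3] = √(1) = 1.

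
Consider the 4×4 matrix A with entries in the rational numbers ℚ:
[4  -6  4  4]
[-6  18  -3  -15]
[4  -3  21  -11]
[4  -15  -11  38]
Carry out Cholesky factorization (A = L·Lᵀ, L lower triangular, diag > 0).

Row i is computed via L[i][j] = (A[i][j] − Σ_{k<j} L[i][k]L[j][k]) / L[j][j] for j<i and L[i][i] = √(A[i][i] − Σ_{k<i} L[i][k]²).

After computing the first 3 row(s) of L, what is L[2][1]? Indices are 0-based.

Step 1: L[0][0] = √(4) = 2.
  L[1][0] = (-6) / L[0][0] = -3.
Step 2: L[1][1] = √(9) = 3.
  L[2][0] = (4) / L[0][0] = 2.
  L[2][1] = (3) / L[1][1] = 1.
Step 3: L[2][2] = √(16) = 4.

L[2][1] = 1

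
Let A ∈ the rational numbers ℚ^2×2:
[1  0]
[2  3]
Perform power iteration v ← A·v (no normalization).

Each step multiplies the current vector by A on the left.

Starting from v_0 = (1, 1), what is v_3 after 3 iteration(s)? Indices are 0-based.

v_3 = (1, 53)

v_0 = (1, 1).
v_1 = A·v_0 = (1, 5).
v_2 = A·v_1 = (1, 17).
v_3 = A·v_2 = (1, 53).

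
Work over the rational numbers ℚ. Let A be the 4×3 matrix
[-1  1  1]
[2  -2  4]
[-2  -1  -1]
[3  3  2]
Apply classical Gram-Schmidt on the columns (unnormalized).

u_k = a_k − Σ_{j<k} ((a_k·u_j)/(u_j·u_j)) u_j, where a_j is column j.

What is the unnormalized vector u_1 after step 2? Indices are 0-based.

Step 1: u_0 = a_0 = (-1, 2, -2, 3).
Step 2: u_1 = a_1 − (1/3)·u_0 = (4/3, -8/3, -1/3, 2).

u_1 = (4/3, -8/3, -1/3, 2)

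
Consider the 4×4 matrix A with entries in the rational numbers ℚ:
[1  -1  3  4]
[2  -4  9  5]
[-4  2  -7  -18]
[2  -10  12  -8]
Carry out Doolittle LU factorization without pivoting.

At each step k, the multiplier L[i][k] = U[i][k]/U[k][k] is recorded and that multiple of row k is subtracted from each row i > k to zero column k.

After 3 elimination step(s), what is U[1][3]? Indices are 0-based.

U[1][3] = -3

[col 0] pivot 1
  R1 -= 2*R0 → (0, -2, 3, -3)  (L[1][0] := 2)
  R2 -= -4*R0 → (0, -2, 5, -2)  (L[2][0] := -4)
  R3 -= 2*R0 → (0, -8, 6, -16)  (L[3][0] := 2)
[col 1] pivot -2
  R2 -= 1*R1 → (0, 0, 2, 1)  (L[2][1] := 1)
  R3 -= 4*R1 → (0, 0, -6, -4)  (L[3][1] := 4)
[col 2] pivot 2
  R3 -= -3*R2 → (0, 0, 0, -1)  (L[3][2] := -3)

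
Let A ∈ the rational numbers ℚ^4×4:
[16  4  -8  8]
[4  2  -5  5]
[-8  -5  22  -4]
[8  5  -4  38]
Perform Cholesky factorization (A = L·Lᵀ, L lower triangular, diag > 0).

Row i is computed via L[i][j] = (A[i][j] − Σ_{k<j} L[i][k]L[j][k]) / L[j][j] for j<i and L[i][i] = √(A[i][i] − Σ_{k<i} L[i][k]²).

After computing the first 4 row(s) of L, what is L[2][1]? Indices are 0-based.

Step 1: L[0][0] = √(16) = 4.
  L[1][0] = (4) / L[0][0] = 1.
Step 2: L[1][1] = √(1) = 1.
  L[2][0] = (-8) / L[0][0] = -2.
  L[2][1] = (-3) / L[1][1] = -3.
Step 3: L[2][2] = √(9) = 3.
  L[3][0] = (8) / L[0][0] = 2.
  L[3][1] = (3) / L[1][1] = 3.
  L[3][2] = (9) / L[2][2] = 3.
Step 4: L[3][3] = √(16) = 4.

L[2][1] = -3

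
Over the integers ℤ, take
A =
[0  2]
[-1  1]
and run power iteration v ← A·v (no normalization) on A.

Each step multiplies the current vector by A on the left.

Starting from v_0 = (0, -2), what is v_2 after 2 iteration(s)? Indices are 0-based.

v_2 = (-4, 2)

v_0 = (0, -2).
v_1 = A·v_0 = (-4, -2).
v_2 = A·v_1 = (-4, 2).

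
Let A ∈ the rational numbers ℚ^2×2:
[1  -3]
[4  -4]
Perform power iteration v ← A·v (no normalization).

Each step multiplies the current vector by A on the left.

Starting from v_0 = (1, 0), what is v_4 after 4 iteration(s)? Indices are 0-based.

v_4 = (13, 84)

v_0 = (1, 0).
v_1 = A·v_0 = (1, 4).
v_2 = A·v_1 = (-11, -12).
v_3 = A·v_2 = (25, 4).
v_4 = A·v_3 = (13, 84).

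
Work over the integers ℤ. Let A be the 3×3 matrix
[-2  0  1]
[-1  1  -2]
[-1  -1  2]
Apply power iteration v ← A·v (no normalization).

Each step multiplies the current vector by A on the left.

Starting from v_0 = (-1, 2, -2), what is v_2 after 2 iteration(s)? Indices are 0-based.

v_0 = (-1, 2, -2).
v_1 = A·v_0 = (0, 7, -5).
v_2 = A·v_1 = (-5, 17, -17).

v_2 = (-5, 17, -17)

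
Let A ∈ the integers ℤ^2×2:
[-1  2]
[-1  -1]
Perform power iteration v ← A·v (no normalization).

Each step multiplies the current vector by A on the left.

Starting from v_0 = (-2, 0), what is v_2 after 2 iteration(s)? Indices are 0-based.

v_0 = (-2, 0).
v_1 = A·v_0 = (2, 2).
v_2 = A·v_1 = (2, -4).

v_2 = (2, -4)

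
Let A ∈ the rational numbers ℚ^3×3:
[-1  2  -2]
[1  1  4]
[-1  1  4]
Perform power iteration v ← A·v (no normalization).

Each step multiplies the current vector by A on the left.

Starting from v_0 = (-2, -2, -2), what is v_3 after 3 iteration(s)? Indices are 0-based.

v_0 = (-2, -2, -2).
v_1 = A·v_0 = (2, -12, -8).
v_2 = A·v_1 = (-10, -42, -46).
v_3 = A·v_2 = (18, -236, -216).

v_3 = (18, -236, -216)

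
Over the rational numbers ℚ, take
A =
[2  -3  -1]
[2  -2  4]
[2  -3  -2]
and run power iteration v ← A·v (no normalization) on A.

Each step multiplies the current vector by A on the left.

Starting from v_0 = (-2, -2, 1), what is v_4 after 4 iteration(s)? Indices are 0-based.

v_4 = (142, 184, 124)

v_0 = (-2, -2, 1).
v_1 = A·v_0 = (1, 4, 0).
v_2 = A·v_1 = (-10, -6, -10).
v_3 = A·v_2 = (8, -48, 18).
v_4 = A·v_3 = (142, 184, 124).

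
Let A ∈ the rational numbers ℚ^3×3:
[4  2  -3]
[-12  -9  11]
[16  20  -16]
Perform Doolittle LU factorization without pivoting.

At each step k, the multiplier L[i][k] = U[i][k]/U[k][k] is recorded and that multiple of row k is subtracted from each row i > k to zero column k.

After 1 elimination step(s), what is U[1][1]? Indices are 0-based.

U[1][1] = -3

[col 0] pivot 4
  R1 -= -3*R0 → (0, -3, 2)  (L[1][0] := -3)
  R2 -= 4*R0 → (0, 12, -4)  (L[2][0] := 4)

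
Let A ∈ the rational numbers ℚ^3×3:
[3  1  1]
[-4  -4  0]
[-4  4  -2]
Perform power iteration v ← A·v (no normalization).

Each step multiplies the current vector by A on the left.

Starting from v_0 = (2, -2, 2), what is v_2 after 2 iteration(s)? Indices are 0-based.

v_2 = (-2, -24, 16)

v_0 = (2, -2, 2).
v_1 = A·v_0 = (6, 0, -20).
v_2 = A·v_1 = (-2, -24, 16).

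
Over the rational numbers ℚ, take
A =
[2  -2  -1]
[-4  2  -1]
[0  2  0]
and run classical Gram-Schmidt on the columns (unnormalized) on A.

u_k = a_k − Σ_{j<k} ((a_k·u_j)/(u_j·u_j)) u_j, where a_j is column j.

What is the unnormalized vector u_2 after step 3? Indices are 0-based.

Step 1: u_0 = a_0 = (2, -4, 0).
Step 2: u_1 = a_1 − (-3/5)·u_0 = (-4/5, -2/5, 2).
Step 3: u_2 = a_2 − (1/10)·u_0 − (1/4)·u_1 = (-1, -1/2, -1/2).

u_2 = (-1, -1/2, -1/2)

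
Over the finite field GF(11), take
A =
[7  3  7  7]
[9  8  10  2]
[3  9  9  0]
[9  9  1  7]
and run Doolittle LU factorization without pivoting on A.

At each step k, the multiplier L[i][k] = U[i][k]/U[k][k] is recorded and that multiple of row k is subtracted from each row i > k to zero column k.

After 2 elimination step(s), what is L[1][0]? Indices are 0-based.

k=0: U[0][0]=7
  eliminate (1,0): mult=6, new row 1: (0, 1, 1, 4); set L[1][0]=6
  eliminate (2,0): mult=2, new row 2: (0, 3, 6, 8); set L[2][0]=2
  eliminate (3,0): mult=6, new row 3: (0, 2, 3, 9); set L[3][0]=6
k=1: U[1][1]=1
  eliminate (2,1): mult=3, new row 2: (0, 0, 3, 7); set L[2][1]=3
  eliminate (3,1): mult=2, new row 3: (0, 0, 1, 1); set L[3][1]=2

L[1][0] = 6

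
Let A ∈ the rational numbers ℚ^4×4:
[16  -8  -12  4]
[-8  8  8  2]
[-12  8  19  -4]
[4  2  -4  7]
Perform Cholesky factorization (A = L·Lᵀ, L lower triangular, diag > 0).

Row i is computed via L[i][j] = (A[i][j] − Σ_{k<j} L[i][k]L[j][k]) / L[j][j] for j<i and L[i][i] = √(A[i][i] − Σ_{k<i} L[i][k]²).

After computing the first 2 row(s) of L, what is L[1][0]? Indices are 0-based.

Step 1: L[0][0] = √(16) = 4.
  L[1][0] = (-8) / L[0][0] = -2.
Step 2: L[1][1] = √(4) = 2.

L[1][0] = -2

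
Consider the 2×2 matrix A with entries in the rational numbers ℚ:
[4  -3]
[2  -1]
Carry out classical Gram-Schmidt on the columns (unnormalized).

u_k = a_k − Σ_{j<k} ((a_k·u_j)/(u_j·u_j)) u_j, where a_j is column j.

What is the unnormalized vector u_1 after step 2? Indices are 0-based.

Step 1: u_0 = a_0 = (4, 2).
Step 2: u_1 = a_1 − (-7/10)·u_0 = (-1/5, 2/5).

u_1 = (-1/5, 2/5)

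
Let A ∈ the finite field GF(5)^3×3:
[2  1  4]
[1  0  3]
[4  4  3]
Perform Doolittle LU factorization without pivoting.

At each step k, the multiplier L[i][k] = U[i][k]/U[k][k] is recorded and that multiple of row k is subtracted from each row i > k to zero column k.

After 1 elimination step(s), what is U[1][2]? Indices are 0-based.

U[1][2] = 1

[col 0] pivot 2
  R1 -= 3*R0 → (0, 2, 1)  (L[1][0] := 3)
  R2 -= 2*R0 → (0, 2, 0)  (L[2][0] := 2)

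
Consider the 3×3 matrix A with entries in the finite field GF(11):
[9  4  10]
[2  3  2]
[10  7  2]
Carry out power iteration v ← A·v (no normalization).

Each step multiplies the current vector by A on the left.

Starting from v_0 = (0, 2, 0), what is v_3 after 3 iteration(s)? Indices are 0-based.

v_3 = (0, 1, 3)

v_0 = (0, 2, 0).
v_1 = A·v_0 = (8, 6, 3).
v_2 = A·v_1 = (5, 7, 7).
v_3 = A·v_2 = (0, 1, 3).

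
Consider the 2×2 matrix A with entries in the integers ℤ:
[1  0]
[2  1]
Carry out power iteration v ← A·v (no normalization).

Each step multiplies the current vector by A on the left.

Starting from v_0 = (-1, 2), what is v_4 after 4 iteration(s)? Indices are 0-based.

v_0 = (-1, 2).
v_1 = A·v_0 = (-1, 0).
v_2 = A·v_1 = (-1, -2).
v_3 = A·v_2 = (-1, -4).
v_4 = A·v_3 = (-1, -6).

v_4 = (-1, -6)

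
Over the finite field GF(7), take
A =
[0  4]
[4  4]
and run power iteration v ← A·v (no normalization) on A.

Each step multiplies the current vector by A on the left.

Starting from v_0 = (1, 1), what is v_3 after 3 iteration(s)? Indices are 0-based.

v_3 = (3, 5)

v_0 = (1, 1).
v_1 = A·v_0 = (4, 1).
v_2 = A·v_1 = (4, 6).
v_3 = A·v_2 = (3, 5).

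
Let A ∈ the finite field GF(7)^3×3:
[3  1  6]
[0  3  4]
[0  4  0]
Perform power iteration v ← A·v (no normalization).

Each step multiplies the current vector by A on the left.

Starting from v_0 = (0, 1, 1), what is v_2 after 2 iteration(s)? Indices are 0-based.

v_2 = (3, 2, 0)

v_0 = (0, 1, 1).
v_1 = A·v_0 = (0, 0, 4).
v_2 = A·v_1 = (3, 2, 0).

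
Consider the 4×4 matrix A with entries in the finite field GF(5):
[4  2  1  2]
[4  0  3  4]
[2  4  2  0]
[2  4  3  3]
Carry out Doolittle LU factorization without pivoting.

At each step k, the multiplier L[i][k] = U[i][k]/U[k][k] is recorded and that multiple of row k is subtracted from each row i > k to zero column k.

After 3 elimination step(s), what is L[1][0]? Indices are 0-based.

L[1][0] = 1

Step 1: pivot at (0,0) is 4.
  row1 ← row1 − (1)·row0  ⇒  L[1][0]=1, U row1=(0, 3, 2, 2)
  row2 ← row2 − (3)·row0  ⇒  L[2][0]=3, U row2=(0, 3, 4, 4)
  row3 ← row3 − (3)·row0  ⇒  L[3][0]=3, U row3=(0, 3, 0, 2)
Step 2: pivot at (1,1) is 3.
  row2 ← row2 − (1)·row1  ⇒  L[2][1]=1, U row2=(0, 0, 2, 2)
  row3 ← row3 − (1)·row1  ⇒  L[3][1]=1, U row3=(0, 0, 3, 0)
Step 3: pivot at (2,2) is 2.
  row3 ← row3 − (4)·row2  ⇒  L[3][2]=4, U row3=(0, 0, 0, 2)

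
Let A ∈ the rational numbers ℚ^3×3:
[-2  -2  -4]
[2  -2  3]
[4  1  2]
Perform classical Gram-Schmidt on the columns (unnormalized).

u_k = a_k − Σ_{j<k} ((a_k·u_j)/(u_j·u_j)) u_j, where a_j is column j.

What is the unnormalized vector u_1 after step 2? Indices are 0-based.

u_1 = (-5/3, -7/3, 1/3)

Step 1: u_0 = a_0 = (-2, 2, 4).
Step 2: u_1 = a_1 − (1/6)·u_0 = (-5/3, -7/3, 1/3).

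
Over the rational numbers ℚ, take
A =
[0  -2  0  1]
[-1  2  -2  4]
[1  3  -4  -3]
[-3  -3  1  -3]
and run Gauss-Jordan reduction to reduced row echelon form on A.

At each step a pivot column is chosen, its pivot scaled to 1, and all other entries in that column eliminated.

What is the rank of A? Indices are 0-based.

pivot(0,0): swap R0↔R1
pivot(0,0)=-1: scale R0 → (1, -2, 2, -4)
  clear (2,0): R2 −= (1)R0 → (0, 5, -6, 1)
  clear (3,0): R3 −= (-3)R0 → (0, -9, 7, -15)
pivot(1,1)=-2: scale R1 → (0, 1, 0, -1/2)
  clear (0,1): R0 −= (-2)R1 → (1, 0, 2, -5)
  clear (2,1): R2 −= (5)R1 → (0, 0, -6, 7/2)
  clear (3,1): R3 −= (-9)R1 → (0, 0, 7, -39/2)
pivot(2,2)=-6: scale R2 → (0, 0, 1, -7/12)
  clear (0,2): R0 −= (2)R2 → (1, 0, 0, -23/6)
  clear (3,2): R3 −= (7)R2 → (0, 0, 0, -185/12)
pivot(3,3)=-185/12: scale R3 → (0, 0, 0, 1)
  clear (0,3): R0 −= (-23/6)R3 → (1, 0, 0, 0)
  clear (1,3): R1 −= (-1/2)R3 → (0, 1, 0, 0)
  clear (2,3): R2 −= (-7/12)R3 → (0, 0, 1, 0)

rank = 4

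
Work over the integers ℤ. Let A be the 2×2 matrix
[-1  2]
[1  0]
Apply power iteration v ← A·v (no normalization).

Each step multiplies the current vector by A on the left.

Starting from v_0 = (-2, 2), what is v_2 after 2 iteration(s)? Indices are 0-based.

v_0 = (-2, 2).
v_1 = A·v_0 = (6, -2).
v_2 = A·v_1 = (-10, 6).

v_2 = (-10, 6)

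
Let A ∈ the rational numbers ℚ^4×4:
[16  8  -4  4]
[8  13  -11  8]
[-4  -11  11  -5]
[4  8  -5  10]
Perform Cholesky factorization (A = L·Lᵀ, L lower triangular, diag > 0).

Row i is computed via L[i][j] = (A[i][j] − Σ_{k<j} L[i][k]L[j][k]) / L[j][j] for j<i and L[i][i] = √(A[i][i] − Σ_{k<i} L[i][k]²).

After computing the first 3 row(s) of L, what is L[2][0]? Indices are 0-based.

Step 1: L[0][0] = √(16) = 4.
  L[1][0] = (8) / L[0][0] = 2.
Step 2: L[1][1] = √(9) = 3.
  L[2][0] = (-4) / L[0][0] = -1.
  L[2][1] = (-9) / L[1][1] = -3.
Step 3: L[2][2] = √(1) = 1.

L[2][0] = -1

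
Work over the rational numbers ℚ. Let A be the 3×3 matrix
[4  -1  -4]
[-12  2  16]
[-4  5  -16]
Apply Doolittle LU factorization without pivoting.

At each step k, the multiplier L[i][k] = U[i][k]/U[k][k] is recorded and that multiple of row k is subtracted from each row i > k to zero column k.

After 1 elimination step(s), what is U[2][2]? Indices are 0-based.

Step 1: pivot at (0,0) is 4.
  row1 ← row1 − (-3)·row0  ⇒  L[1][0]=-3, U row1=(0, -1, 4)
  row2 ← row2 − (-1)·row0  ⇒  L[2][0]=-1, U row2=(0, 4, -20)

U[2][2] = -20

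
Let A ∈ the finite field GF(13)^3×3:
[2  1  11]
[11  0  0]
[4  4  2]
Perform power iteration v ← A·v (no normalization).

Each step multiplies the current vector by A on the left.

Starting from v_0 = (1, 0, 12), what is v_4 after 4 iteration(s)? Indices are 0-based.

v_4 = (5, 4, 2)

v_0 = (1, 0, 12).
v_1 = A·v_0 = (4, 11, 2).
v_2 = A·v_1 = (2, 5, 12).
v_3 = A·v_2 = (11, 9, 0).
v_4 = A·v_3 = (5, 4, 2).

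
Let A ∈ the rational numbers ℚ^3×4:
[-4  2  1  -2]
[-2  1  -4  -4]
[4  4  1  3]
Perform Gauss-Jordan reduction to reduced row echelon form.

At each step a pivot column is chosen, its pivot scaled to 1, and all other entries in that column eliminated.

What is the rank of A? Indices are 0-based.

[1] R0 /= -4  ⇒  (1, -1/2, -1/4, 1/2)
     R1 -= -2·R0  ⇒  (0, 0, -9/2, -3)
     R2 -= 4·R0  ⇒  (0, 6, 2, 1)
[2] R1 <-> R2
[2] R1 /= 6  ⇒  (0, 1, 1/3, 1/6)
     R0 -= -1/2·R1  ⇒  (1, 0, -1/12, 7/12)
[3] R2 /= -9/2  ⇒  (0, 0, 1, 2/3)
     R0 -= -1/12·R2  ⇒  (1, 0, 0, 23/36)
     R1 -= 1/3·R2  ⇒  (0, 1, 0, -1/18)

rank = 3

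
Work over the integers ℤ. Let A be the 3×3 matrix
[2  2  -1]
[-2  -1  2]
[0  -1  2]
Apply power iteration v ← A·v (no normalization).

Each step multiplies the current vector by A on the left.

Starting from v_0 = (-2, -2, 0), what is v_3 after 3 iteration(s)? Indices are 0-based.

v_0 = (-2, -2, 0).
v_1 = A·v_0 = (-8, 6, 2).
v_2 = A·v_1 = (-6, 14, -2).
v_3 = A·v_2 = (18, -6, -18).

v_3 = (18, -6, -18)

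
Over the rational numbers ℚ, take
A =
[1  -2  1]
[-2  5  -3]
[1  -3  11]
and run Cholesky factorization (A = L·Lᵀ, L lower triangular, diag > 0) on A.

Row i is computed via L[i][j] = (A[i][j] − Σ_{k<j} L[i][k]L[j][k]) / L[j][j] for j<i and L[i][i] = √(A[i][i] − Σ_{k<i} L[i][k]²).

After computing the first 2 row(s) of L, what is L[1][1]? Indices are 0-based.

L[1][1] = 1

Step 1: L[0][0] = √(1) = 1.
  L[1][0] = (-2) / L[0][0] = -2.
Step 2: L[1][1] = √(1) = 1.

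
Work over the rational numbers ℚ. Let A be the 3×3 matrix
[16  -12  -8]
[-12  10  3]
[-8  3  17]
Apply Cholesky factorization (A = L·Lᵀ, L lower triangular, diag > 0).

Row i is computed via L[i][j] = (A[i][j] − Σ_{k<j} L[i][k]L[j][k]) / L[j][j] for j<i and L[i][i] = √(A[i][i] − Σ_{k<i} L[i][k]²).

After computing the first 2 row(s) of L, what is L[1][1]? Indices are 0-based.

L[1][1] = 1

Step 1: L[0][0] = √(16) = 4.
  L[1][0] = (-12) / L[0][0] = -3.
Step 2: L[1][1] = √(1) = 1.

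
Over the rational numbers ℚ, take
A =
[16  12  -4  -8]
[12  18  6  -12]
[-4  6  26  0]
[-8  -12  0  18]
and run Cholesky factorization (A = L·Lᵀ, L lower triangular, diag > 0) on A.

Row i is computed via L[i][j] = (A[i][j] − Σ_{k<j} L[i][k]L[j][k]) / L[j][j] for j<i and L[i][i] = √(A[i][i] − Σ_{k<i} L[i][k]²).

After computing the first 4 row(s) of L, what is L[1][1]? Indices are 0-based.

L[1][1] = 3

Step 1: L[0][0] = √(16) = 4.
  L[1][0] = (12) / L[0][0] = 3.
Step 2: L[1][1] = √(9) = 3.
  L[2][0] = (-4) / L[0][0] = -1.
  L[2][1] = (9) / L[1][1] = 3.
Step 3: L[2][2] = √(16) = 4.
  L[3][0] = (-8) / L[0][0] = -2.
  L[3][1] = (-6) / L[1][1] = -2.
  L[3][2] = (4) / L[2][2] = 1.
Step 4: L[3][3] = √(9) = 3.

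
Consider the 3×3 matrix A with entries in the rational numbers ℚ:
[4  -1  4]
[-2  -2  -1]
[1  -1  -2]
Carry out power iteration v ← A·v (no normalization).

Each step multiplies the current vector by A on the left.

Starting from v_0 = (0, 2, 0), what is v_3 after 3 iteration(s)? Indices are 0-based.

v_0 = (0, 2, 0).
v_1 = A·v_0 = (-2, -4, -2).
v_2 = A·v_1 = (-12, 14, 6).
v_3 = A·v_2 = (-38, -10, -38).

v_3 = (-38, -10, -38)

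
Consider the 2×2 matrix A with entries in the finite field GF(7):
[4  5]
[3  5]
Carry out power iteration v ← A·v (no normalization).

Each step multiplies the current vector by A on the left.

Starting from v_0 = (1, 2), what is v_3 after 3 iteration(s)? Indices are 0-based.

v_3 = (4, 2)

v_0 = (1, 2).
v_1 = A·v_0 = (0, 6).
v_2 = A·v_1 = (2, 2).
v_3 = A·v_2 = (4, 2).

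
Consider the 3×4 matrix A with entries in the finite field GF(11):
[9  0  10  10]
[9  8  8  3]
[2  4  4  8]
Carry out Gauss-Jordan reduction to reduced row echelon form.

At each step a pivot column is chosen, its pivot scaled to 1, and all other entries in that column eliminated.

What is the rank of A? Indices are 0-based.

step 1: normalize row 0 (÷9) = (1, 0, 6, 6)
  row 1: subtract 9×row0 = (0, 8, 9, 4)
  row 2: subtract 2×row0 = (0, 4, 3, 7)
step 2: normalize row 1 (÷8) = (0, 1, 8, 6)
  row 2: subtract 4×row1 = (0, 0, 4, 5)
step 3: normalize row 2 (÷4) = (0, 0, 1, 4)
  row 0: subtract 6×row2 = (1, 0, 0, 4)
  row 1: subtract 8×row2 = (0, 1, 0, 7)

rank = 3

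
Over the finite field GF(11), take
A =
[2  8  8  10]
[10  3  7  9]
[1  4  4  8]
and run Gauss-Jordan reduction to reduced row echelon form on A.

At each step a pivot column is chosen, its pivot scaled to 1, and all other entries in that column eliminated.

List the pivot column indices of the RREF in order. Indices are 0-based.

[1] R0 /= 2  ⇒  (1, 4, 4, 5)
     R1 -= 10·R0  ⇒  (0, 7, 0, 3)
     R2 -= 1·R0  ⇒  (0, 0, 0, 3)
[2] R1 /= 7  ⇒  (0, 1, 0, 2)
     R0 -= 4·R1  ⇒  (1, 0, 4, 8)
column 2 empty below row 2
[3] R2 /= 3  ⇒  (0, 0, 0, 1)
     R0 -= 8·R2  ⇒  (1, 0, 4, 0)
     R1 -= 2·R2  ⇒  (0, 1, 0, 0)

pivot columns: 0, 1, 3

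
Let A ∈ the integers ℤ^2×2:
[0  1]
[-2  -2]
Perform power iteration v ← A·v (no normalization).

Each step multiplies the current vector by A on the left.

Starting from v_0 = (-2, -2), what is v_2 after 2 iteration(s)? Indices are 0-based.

v_0 = (-2, -2).
v_1 = A·v_0 = (-2, 8).
v_2 = A·v_1 = (8, -12).

v_2 = (8, -12)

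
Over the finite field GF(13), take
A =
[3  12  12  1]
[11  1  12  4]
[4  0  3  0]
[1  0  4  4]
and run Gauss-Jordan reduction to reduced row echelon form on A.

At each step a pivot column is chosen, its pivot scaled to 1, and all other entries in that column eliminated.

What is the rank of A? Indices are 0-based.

[1] R0 /= 3  ⇒  (1, 4, 4, 9)
     R1 -= 11·R0  ⇒  (0, 9, 7, 9)
     R2 -= 4·R0  ⇒  (0, 10, 0, 3)
     R3 -= 1·R0  ⇒  (0, 9, 0, 8)
[2] R1 /= 9  ⇒  (0, 1, 8, 1)
     R0 -= 4·R1  ⇒  (1, 0, 11, 5)
     R2 -= 10·R1  ⇒  (0, 0, 11, 6)
     R3 -= 9·R1  ⇒  (0, 0, 6, 12)
[3] R2 /= 11  ⇒  (0, 0, 1, 10)
     R0 -= 11·R2  ⇒  (1, 0, 0, 12)
     R1 -= 8·R2  ⇒  (0, 1, 0, 12)
     R3 -= 6·R2  ⇒  (0, 0, 0, 4)
[4] R3 /= 4  ⇒  (0, 0, 0, 1)
     R0 -= 12·R3  ⇒  (1, 0, 0, 0)
     R1 -= 12·R3  ⇒  (0, 1, 0, 0)
     R2 -= 10·R3  ⇒  (0, 0, 1, 0)

rank = 4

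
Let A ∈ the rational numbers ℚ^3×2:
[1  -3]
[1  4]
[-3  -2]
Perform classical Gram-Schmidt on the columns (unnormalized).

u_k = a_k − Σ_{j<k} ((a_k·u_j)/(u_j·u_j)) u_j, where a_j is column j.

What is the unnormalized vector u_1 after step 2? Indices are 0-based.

u_1 = (-40/11, 37/11, -1/11)

Step 1: u_0 = a_0 = (1, 1, -3).
Step 2: u_1 = a_1 − (7/11)·u_0 = (-40/11, 37/11, -1/11).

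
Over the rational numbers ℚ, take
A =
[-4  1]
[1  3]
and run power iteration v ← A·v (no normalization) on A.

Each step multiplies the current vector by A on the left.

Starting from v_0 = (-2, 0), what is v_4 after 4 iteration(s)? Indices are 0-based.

v_0 = (-2, 0).
v_1 = A·v_0 = (8, -2).
v_2 = A·v_1 = (-34, 2).
v_3 = A·v_2 = (138, -28).
v_4 = A·v_3 = (-580, 54).

v_4 = (-580, 54)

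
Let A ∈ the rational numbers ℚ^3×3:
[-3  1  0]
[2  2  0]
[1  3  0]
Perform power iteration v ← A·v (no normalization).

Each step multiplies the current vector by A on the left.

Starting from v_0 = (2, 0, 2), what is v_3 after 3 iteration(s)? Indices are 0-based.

v_0 = (2, 0, 2).
v_1 = A·v_0 = (-6, 4, 2).
v_2 = A·v_1 = (22, -4, 6).
v_3 = A·v_2 = (-70, 36, 10).

v_3 = (-70, 36, 10)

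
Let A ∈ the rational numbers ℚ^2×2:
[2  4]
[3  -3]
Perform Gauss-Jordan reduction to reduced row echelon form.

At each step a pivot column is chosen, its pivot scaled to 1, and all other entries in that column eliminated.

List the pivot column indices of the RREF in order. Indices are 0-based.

step 1: normalize row 0 (÷2) = (1, 2)
  row 1: subtract 3×row0 = (0, -9)
step 2: normalize row 1 (÷-9) = (0, 1)
  row 0: subtract 2×row1 = (1, 0)

pivot columns: 0, 1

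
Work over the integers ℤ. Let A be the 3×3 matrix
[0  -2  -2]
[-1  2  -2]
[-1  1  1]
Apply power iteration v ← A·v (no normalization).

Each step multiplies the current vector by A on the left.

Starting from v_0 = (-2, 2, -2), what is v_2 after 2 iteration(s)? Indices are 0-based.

v_0 = (-2, 2, -2).
v_1 = A·v_0 = (0, 10, 2).
v_2 = A·v_1 = (-24, 16, 12).

v_2 = (-24, 16, 12)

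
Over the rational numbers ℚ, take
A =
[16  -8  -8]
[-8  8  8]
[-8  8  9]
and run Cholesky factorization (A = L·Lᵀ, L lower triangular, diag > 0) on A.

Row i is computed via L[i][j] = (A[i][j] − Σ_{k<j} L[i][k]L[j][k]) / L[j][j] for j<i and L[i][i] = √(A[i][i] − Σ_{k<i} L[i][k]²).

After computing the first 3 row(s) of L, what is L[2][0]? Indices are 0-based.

L[2][0] = -2

Step 1: L[0][0] = √(16) = 4.
  L[1][0] = (-8) / L[0][0] = -2.
Step 2: L[1][1] = √(4) = 2.
  L[2][0] = (-8) / L[0][0] = -2.
  L[2][1] = (4) / L[1][1] = 2.
Step 3: L[2][2] = √(1) = 1.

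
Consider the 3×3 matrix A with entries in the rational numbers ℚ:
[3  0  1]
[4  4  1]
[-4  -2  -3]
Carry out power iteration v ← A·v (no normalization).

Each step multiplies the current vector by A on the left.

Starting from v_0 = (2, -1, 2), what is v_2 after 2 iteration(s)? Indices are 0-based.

v_0 = (2, -1, 2).
v_1 = A·v_0 = (8, 6, -12).
v_2 = A·v_1 = (12, 44, -8).

v_2 = (12, 44, -8)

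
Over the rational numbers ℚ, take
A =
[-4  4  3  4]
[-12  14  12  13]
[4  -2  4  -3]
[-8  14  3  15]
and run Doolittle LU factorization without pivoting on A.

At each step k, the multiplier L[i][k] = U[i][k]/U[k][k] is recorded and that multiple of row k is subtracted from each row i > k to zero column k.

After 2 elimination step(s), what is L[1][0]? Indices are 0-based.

L[1][0] = 3

[col 0] pivot -4
  R1 -= 3*R0 → (0, 2, 3, 1)  (L[1][0] := 3)
  R2 -= -1*R0 → (0, 2, 7, 1)  (L[2][0] := -1)
  R3 -= 2*R0 → (0, 6, -3, 7)  (L[3][0] := 2)
[col 1] pivot 2
  R2 -= 1*R1 → (0, 0, 4, 0)  (L[2][1] := 1)
  R3 -= 3*R1 → (0, 0, -12, 4)  (L[3][1] := 3)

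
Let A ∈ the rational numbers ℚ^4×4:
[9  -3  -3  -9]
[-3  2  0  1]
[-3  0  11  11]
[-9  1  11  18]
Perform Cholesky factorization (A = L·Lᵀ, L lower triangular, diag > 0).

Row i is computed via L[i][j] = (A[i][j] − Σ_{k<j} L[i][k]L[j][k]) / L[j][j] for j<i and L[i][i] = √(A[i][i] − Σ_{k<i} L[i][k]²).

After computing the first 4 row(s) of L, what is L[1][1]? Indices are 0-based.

L[1][1] = 1

Step 1: L[0][0] = √(9) = 3.
  L[1][0] = (-3) / L[0][0] = -1.
Step 2: L[1][1] = √(1) = 1.
  L[2][0] = (-3) / L[0][0] = -1.
  L[2][1] = (-1) / L[1][1] = -1.
Step 3: L[2][2] = √(9) = 3.
  L[3][0] = (-9) / L[0][0] = -3.
  L[3][1] = (-2) / L[1][1] = -2.
  L[3][2] = (6) / L[2][2] = 2.
Step 4: L[3][3] = √(1) = 1.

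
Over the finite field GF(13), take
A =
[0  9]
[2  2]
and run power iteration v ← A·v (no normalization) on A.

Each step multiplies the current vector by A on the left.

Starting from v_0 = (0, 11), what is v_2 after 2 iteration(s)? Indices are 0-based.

v_2 = (3, 8)

v_0 = (0, 11).
v_1 = A·v_0 = (8, 9).
v_2 = A·v_1 = (3, 8).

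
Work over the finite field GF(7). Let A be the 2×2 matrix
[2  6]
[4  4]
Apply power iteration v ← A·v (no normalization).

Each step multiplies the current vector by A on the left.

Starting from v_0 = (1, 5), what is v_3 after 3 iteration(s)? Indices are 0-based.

v_3 = (3, 6)

v_0 = (1, 5).
v_1 = A·v_0 = (4, 3).
v_2 = A·v_1 = (5, 0).
v_3 = A·v_2 = (3, 6).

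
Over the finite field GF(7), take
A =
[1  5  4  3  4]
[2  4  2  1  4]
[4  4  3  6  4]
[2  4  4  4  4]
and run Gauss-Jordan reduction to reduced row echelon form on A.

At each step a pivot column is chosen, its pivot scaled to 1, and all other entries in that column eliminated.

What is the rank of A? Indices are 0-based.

[1] R0 /= 1  ⇒  (1, 5, 4, 3, 4)
     R1 -= 2·R0  ⇒  (0, 1, 1, 2, 3)
     R2 -= 4·R0  ⇒  (0, 5, 1, 1, 2)
     R3 -= 2·R0  ⇒  (0, 1, 3, 5, 3)
[2] R1 /= 1  ⇒  (0, 1, 1, 2, 3)
     R0 -= 5·R1  ⇒  (1, 0, 6, 0, 3)
     R2 -= 5·R1  ⇒  (0, 0, 3, 5, 1)
     R3 -= 1·R1  ⇒  (0, 0, 2, 3, 0)
[3] R2 /= 3  ⇒  (0, 0, 1, 4, 5)
     R0 -= 6·R2  ⇒  (1, 0, 0, 4, 1)
     R1 -= 1·R2  ⇒  (0, 1, 0, 5, 5)
     R3 -= 2·R2  ⇒  (0, 0, 0, 2, 4)
[4] R3 /= 2  ⇒  (0, 0, 0, 1, 2)
     R0 -= 4·R3  ⇒  (1, 0, 0, 0, 0)
     R1 -= 5·R3  ⇒  (0, 1, 0, 0, 2)
     R2 -= 4·R3  ⇒  (0, 0, 1, 0, 4)

rank = 4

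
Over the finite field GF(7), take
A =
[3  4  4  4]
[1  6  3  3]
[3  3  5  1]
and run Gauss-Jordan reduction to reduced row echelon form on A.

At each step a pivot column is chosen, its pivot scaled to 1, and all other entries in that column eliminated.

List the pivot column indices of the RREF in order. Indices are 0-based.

pivot columns: 0, 1, 2

step 1: normalize row 0 (÷3) = (1, 6, 6, 6)
  row 1: subtract 1×row0 = (0, 0, 4, 4)
  row 2: subtract 3×row0 = (0, 6, 1, 4)
step 2: exchange rows 1,2
step 2: normalize row 1 (÷6) = (0, 1, 6, 3)
  row 0: subtract 6×row1 = (1, 0, 5, 2)
step 3: normalize row 2 (÷4) = (0, 0, 1, 1)
  row 0: subtract 5×row2 = (1, 0, 0, 4)
  row 1: subtract 6×row2 = (0, 1, 0, 4)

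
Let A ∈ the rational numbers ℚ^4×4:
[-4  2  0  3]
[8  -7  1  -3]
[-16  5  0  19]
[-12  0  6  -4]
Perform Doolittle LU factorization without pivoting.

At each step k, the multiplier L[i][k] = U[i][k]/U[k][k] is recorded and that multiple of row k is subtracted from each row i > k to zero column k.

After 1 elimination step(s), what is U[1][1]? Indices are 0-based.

k=0: U[0][0]=-4
  eliminate (1,0): mult=-2, new row 1: (0, -3, 1, 3); set L[1][0]=-2
  eliminate (2,0): mult=4, new row 2: (0, -3, 0, 7); set L[2][0]=4
  eliminate (3,0): mult=3, new row 3: (0, -6, 6, -13); set L[3][0]=3

U[1][1] = -3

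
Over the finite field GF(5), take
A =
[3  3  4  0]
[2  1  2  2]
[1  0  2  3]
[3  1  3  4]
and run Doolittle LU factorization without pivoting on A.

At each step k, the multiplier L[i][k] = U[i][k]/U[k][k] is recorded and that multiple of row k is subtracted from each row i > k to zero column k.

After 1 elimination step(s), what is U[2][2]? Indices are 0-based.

U[2][2] = 4

Step 1: pivot at (0,0) is 3.
  row1 ← row1 − (4)·row0  ⇒  L[1][0]=4, U row1=(0, 4, 1, 2)
  row2 ← row2 − (2)·row0  ⇒  L[2][0]=2, U row2=(0, 4, 4, 3)
  row3 ← row3 − (1)·row0  ⇒  L[3][0]=1, U row3=(0, 3, 4, 4)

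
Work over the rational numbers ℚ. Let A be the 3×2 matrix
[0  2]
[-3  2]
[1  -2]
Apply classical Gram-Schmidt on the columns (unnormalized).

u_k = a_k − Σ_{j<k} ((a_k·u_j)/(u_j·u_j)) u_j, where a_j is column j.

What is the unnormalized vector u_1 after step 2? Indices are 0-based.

u_1 = (2, -2/5, -6/5)

Step 1: u_0 = a_0 = (0, -3, 1).
Step 2: u_1 = a_1 − (-4/5)·u_0 = (2, -2/5, -6/5).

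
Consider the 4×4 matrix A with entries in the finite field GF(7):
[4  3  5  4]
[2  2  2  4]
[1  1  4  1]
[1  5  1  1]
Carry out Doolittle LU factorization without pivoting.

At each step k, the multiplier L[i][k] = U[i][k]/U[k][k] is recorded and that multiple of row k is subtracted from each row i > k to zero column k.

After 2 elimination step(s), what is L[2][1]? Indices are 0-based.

k=0: U[0][0]=4
  eliminate (1,0): mult=4, new row 1: (0, 4, 3, 2); set L[1][0]=4
  eliminate (2,0): mult=2, new row 2: (0, 2, 1, 0); set L[2][0]=2
  eliminate (3,0): mult=2, new row 3: (0, 6, 5, 0); set L[3][0]=2
k=1: U[1][1]=4
  eliminate (2,1): mult=4, new row 2: (0, 0, 3, 6); set L[2][1]=4
  eliminate (3,1): mult=5, new row 3: (0, 0, 4, 4); set L[3][1]=5

L[2][1] = 4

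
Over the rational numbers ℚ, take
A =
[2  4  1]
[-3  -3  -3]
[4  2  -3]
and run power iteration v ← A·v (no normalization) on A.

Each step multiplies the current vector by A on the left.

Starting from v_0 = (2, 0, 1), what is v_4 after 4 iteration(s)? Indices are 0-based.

v_4 = (259, 21, 107)

v_0 = (2, 0, 1).
v_1 = A·v_0 = (5, -9, 5).
v_2 = A·v_1 = (-21, -3, -13).
v_3 = A·v_2 = (-67, 111, -51).
v_4 = A·v_3 = (259, 21, 107).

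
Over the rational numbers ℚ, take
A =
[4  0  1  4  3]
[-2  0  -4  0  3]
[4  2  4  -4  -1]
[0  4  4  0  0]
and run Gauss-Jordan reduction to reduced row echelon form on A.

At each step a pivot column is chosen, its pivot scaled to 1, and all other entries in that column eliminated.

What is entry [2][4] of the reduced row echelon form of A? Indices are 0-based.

[1] R0 /= 4  ⇒  (1, 0, 1/4, 1, 3/4)
     R1 -= -2·R0  ⇒  (0, 0, -7/2, 2, 9/2)
     R2 -= 4·R0  ⇒  (0, 2, 3, -8, -4)
[2] R1 <-> R2
[2] R1 /= 2  ⇒  (0, 1, 3/2, -4, -2)
     R3 -= 4·R1  ⇒  (0, 0, -2, 16, 8)
[3] R2 /= -7/2  ⇒  (0, 0, 1, -4/7, -9/7)
     R0 -= 1/4·R2  ⇒  (1, 0, 0, 8/7, 15/14)
     R1 -= 3/2·R2  ⇒  (0, 1, 0, -22/7, -1/14)
     R3 -= -2·R2  ⇒  (0, 0, 0, 104/7, 38/7)
[4] R3 /= 104/7  ⇒  (0, 0, 0, 1, 19/52)
     R0 -= 8/7·R3  ⇒  (1, 0, 0, 0, 17/26)
     R1 -= -22/7·R3  ⇒  (0, 1, 0, 0, 14/13)
     R2 -= -4/7·R3  ⇒  (0, 0, 1, 0, -14/13)

M[2][4] = -14/13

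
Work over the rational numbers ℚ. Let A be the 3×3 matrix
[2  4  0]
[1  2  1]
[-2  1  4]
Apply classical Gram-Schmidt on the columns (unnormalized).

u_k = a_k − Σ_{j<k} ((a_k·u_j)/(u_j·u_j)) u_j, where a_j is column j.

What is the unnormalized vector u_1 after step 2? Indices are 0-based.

u_1 = (20/9, 10/9, 25/9)

Step 1: u_0 = a_0 = (2, 1, -2).
Step 2: u_1 = a_1 − (8/9)·u_0 = (20/9, 10/9, 25/9).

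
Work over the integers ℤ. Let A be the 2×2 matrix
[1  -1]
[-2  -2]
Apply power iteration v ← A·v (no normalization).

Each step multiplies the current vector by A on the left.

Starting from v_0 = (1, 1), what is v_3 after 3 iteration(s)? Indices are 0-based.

v_0 = (1, 1).
v_1 = A·v_0 = (0, -4).
v_2 = A·v_1 = (4, 8).
v_3 = A·v_2 = (-4, -24).

v_3 = (-4, -24)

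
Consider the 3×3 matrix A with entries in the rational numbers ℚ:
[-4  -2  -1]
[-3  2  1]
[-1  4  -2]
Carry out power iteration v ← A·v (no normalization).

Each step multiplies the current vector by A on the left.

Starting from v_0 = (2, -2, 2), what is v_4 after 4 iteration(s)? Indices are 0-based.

v_4 = (1250, 108, -330)

v_0 = (2, -2, 2).
v_1 = A·v_0 = (-6, -8, -14).
v_2 = A·v_1 = (54, -12, 2).
v_3 = A·v_2 = (-194, -184, -106).
v_4 = A·v_3 = (1250, 108, -330).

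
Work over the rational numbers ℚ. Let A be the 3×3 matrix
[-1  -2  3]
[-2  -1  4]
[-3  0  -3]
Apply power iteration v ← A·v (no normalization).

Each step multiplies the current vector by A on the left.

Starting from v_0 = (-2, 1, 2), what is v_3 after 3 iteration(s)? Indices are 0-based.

v_0 = (-2, 1, 2).
v_1 = A·v_0 = (6, 11, 0).
v_2 = A·v_1 = (-28, -23, -18).
v_3 = A·v_2 = (20, 7, 138).

v_3 = (20, 7, 138)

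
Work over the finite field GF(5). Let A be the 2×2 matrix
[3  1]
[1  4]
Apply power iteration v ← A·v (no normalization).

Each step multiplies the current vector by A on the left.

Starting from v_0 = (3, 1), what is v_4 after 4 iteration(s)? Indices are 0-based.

v_0 = (3, 1).
v_1 = A·v_0 = (0, 2).
v_2 = A·v_1 = (2, 3).
v_3 = A·v_2 = (4, 4).
v_4 = A·v_3 = (1, 0).

v_4 = (1, 0)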